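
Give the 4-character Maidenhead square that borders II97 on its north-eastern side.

JI08

Longitude square 9; +1 → 10, wraps to 0, carry into field.
Longitude field I = 8; +1 → 9 = J.
Latitude square 7; +1 → 8.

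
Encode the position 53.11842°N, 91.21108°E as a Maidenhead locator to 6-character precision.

NO53oc

Add 180° to longitude and 90° to latitude: 271.2111, 143.1184.
Field (20°×10°, letters A–R): 271.2111/20 → 13 → N, 143.1184/10 → 14 → O; chars NO.
Square (2°×1°, digits 0–9): 11.2111/2 → 5, 3.1184/1 → 3; chars 53.
Subsquare (5′×2.5′, letters a–x): 1.2111/0.0833333 → 14 → o, 0.1184/0.0416667 → 2 → c; chars oc.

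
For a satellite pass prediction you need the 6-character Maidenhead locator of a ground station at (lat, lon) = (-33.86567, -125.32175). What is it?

CF76id

Shift to the Maidenhead origin (180°W, 90°S): lon 54.6783, lat 56.1343.
Field (20°×10°, letters A–R): 54.6783/20 → 2 → C, 56.1343/10 → 5 → F; chars CF.
Square (2°×1°, digits 0–9): 14.6783/2 → 7, 6.1343/1 → 6; chars 76.
Subsquare (5′×2.5′, letters a–x): 0.6783/0.0833333 → 8 → i, 0.1343/0.0416667 → 3 → d; chars id.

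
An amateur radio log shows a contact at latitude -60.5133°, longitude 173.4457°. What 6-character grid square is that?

Shift to the Maidenhead origin (180°W, 90°S): lon 353.4457, lat 29.4867.
Field (20°×10°, letters A–R): lon ⌊353.4457/20⌋ = 17 → R; lat ⌊29.4867/10⌋ = 2 → C.
Square (2°×1°, digits 0–9): lon ⌊13.4457/2⌋ = 6; lat ⌊9.4867/1⌋ = 9.
Subsquare (5′×2.5′, letters a–x): lon ⌊1.4457/0.0833333⌋ = 17 → r; lat ⌊0.4867/0.0416667⌋ = 11 → l.

RC69rl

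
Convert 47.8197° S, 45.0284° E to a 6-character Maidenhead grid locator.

LE22me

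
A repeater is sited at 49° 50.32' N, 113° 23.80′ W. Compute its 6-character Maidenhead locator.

DN39hu

Add 180° to longitude and 90° to latitude: 66.6033, 139.8387.
Field (20°×10°, letters A–R): lon ⌊66.6033/20⌋ = 3 → D; lat ⌊139.8387/10⌋ = 13 → N.
Square (2°×1°, digits 0–9): lon ⌊6.6033/2⌋ = 3; lat ⌊9.8387/1⌋ = 9.
Subsquare (5′×2.5′, letters a–x): lon ⌊0.6033/0.0833333⌋ = 7 → h; lat ⌊0.8387/0.0416667⌋ = 20 → u.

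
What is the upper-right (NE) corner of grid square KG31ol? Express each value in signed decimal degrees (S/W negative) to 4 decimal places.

-28.5000, 27.2500

Field K=10, G=6: +10·20° lon, +6·10° lat → SW at lon 20°, lat -30°.
Square 3, 1: +3·2° lon, +1·1° lat → SW at lon 26°, lat -29°.
Subsquare o=14, l=11: +14·0.0833333° lon, +11·0.0416667° lat → SW at lon 27.1667°, lat -28.5417°.
Cell spans 0.0833333° lon × 0.0416667° lat. NE corner is SW corner plus one full cell.
latitude -28.5000, longitude 27.2500.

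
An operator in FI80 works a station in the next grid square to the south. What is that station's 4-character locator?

FH89

Latitude square 0; −1 → -1, wraps to 9, carry into field.
Latitude field I = 8; −1 → 7 = H.
The longitude characters are unchanged.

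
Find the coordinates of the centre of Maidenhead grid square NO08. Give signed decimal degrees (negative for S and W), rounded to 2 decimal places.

Field N=13, O=14: +13·20° lon, +14·10° lat → SW at lon 80°, lat 50°.
Square 0, 8: +0·2° lon, +8·1° lat → SW at lon 80°, lat 58°.
Cell spans 2° lon × 1° lat. Centre is SW corner plus half of each.
latitude 58.50, longitude 81.00.

58.50, 81.00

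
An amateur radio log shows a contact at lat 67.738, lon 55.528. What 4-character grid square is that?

Shift to the Maidenhead origin (180°W, 90°S): lon 235.53, lat 157.74.
Field: lon ⌊235.53/20⌋ = 11 → L; lat ⌊157.74/10⌋ = 15 → P.
Square: lon ⌊15.53/2⌋ = 7; lat ⌊7.74/1⌋ = 7.

LP77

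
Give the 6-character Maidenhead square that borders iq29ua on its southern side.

Latitude subsquare a = 0; −1 → -1, wraps to 23 = x, carry into square.
Latitude square 9; −1 → 8.
The longitude characters are unchanged.

IQ28ux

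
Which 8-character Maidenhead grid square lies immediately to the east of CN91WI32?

CN91wi42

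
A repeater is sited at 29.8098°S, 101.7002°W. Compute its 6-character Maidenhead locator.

DG90de

Offset from 180°W / 90°S: lon 78.2998°, lat 60.1902°.
Field: lon ⌊78.2998/20⌋ = 3 → D; lat ⌊60.1902/10⌋ = 6 → G.
Square: lon ⌊18.2998/2⌋ = 9; lat ⌊0.1902/1⌋ = 0.
Subsquare: lon ⌊0.2998/0.0833333⌋ = 3 → d; lat ⌊0.1902/0.0416667⌋ = 4 → e.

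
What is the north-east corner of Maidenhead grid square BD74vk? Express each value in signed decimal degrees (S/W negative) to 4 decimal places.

-55.5417, -144.1667

Field B=1, D=3: +1·20° lon, +3·10° lat → SW at lon -160°, lat -60°.
Square 7, 4: +7·2° lon, +4·1° lat → SW at lon -146°, lat -56°.
Subsquare v=21, k=10: +21·0.0833333° lon, +10·0.0416667° lat → SW at lon -144.25°, lat -55.5833°.
Cell spans 0.0833333° lon × 0.0416667° lat. NE corner is SW corner plus one full cell.
latitude -55.5417, longitude -144.1667.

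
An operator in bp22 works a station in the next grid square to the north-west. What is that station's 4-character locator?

BP13

Longitude square 2; −1 → 1.
Latitude square 2; +1 → 3.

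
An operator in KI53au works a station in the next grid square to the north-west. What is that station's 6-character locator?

KI43xv

Longitude subsquare a = 0; −1 → -1, wraps to 23 = x, carry into square.
Longitude square 5; −1 → 4.
Latitude subsquare u = 20; +1 → 21 = v.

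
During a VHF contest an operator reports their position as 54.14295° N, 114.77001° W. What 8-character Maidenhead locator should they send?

DO24od74

Shift to the Maidenhead origin (180°W, 90°S): lon 65.22999, lat 144.14295.
Field: 65.22999/20 → 3 → D, 144.14295/10 → 14 → O; chars DO.
Square: 5.22999/2 → 2, 4.14295/1 → 4; chars 24.
Subsquare: 1.22999/0.0833333 → 14 → o, 0.14295/0.0416667 → 3 → d; chars od.
Extended square: 0.06332/0.00833333 → 7, 0.01795/0.00416667 → 4; chars 74.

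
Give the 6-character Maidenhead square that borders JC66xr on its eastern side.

JC76ar

Longitude subsquare x = 23; +1 → 24, wraps to 0 = a, carry into square.
Longitude square 6; +1 → 7.
The latitude characters are unchanged.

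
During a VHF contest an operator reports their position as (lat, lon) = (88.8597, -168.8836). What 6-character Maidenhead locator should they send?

Offset from 180°W / 90°S: lon 11.1164°, lat 178.8597°.
Field (20°×10°, letters A–R): 11.1164/20 → 0 → A, 178.8597/10 → 17 → R; chars AR.
Square (2°×1°, digits 0–9): 11.1164/2 → 5, 8.8597/1 → 8; chars 58.
Subsquare (5′×2.5′, letters a–x): 1.1164/0.0833333 → 13 → n, 0.8597/0.0416667 → 20 → u; chars nu.

AR58nu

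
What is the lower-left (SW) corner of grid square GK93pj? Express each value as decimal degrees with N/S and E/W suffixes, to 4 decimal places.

13.3750° N, 40.7500° W

Field G=6, K=10: +6·20° lon, +10·10° lat → SW at lon -60°, lat 10°.
Square 9, 3: +9·2° lon, +3·1° lat → SW at lon -42°, lat 13°.
Subsquare p=15, j=9: +15·0.0833333° lon, +9·0.0416667° lat → SW at lon -40.75°, lat 13.375°.
latitude 13.3750° N, longitude 40.7500° W.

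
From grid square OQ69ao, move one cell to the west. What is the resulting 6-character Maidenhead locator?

OQ59xo

Longitude subsquare a = 0; −1 → -1, wraps to 23 = x, carry into square.
Longitude square 6; −1 → 5.
The latitude characters are unchanged.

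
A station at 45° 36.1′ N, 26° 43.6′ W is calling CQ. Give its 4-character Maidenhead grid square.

HN65

Offset from 180°W / 90°S: lon 153.27°, lat 135.60°.
Field: lon ⌊153.27/20⌋ = 7 → H; lat ⌊135.60/10⌋ = 13 → N.
Square: lon ⌊13.27/2⌋ = 6; lat ⌊5.60/1⌋ = 5.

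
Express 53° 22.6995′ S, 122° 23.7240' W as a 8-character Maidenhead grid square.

CD86to29

Add 180° to longitude and 90° to latitude: 57.60460, 36.62168.
Field (20°×10°, letters A–R): lon ⌊57.60460/20⌋ = 2 → C; lat ⌊36.62168/10⌋ = 3 → D.
Square (2°×1°, digits 0–9): lon ⌊17.60460/2⌋ = 8; lat ⌊6.62168/1⌋ = 6.
Subsquare (5′×2.5′, letters a–x): lon ⌊1.60460/0.0833333⌋ = 19 → t; lat ⌊0.62168/0.0416667⌋ = 14 → o.
Extended square (30″×15″, digits 0–9): lon ⌊0.02127/0.00833333⌋ = 2; lat ⌊0.03834/0.00416667⌋ = 9.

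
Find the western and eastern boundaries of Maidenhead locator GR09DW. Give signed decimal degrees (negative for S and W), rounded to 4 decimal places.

Field G=6, R=17: +6·20° lon, +17·10° lat → SW at lon -60°, lat 80°.
Square 0, 9: +0·2° lon, +9·1° lat → SW at lon -60°, lat 89°.
Subsquare d=3, w=22: +3·0.0833333° lon, +22·0.0416667° lat → SW at lon -59.75°, lat 89.9167°.
Cell spans 0.0833333° lon × 0.0416667° lat.
west -59.7500, east -59.6667.

-59.7500, -59.6667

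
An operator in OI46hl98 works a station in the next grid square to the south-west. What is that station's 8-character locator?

Longitude extended square 9; −1 → 8.
Latitude extended square 8; −1 → 7.

OI46hl87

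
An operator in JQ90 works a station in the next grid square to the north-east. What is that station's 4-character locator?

KQ01

Longitude square 9; +1 → 10, wraps to 0, carry into field.
Longitude field J = 9; +1 → 10 = K.
Latitude square 0; +1 → 1.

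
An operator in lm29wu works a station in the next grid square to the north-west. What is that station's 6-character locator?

LM29vv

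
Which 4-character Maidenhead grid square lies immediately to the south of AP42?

Latitude square 2; −1 → 1.
The longitude characters are unchanged.

AP41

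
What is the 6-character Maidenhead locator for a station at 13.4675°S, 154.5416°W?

BH26rm

Shift to the Maidenhead origin (180°W, 90°S): lon 25.4584, lat 76.5325.
Field (20°×10°, letters A–R): 25.4584/20 → 1 → B, 76.5325/10 → 7 → H; chars BH.
Square (2°×1°, digits 0–9): 5.4584/2 → 2, 6.5325/1 → 6; chars 26.
Subsquare (5′×2.5′, letters a–x): 1.4584/0.0833333 → 17 → r, 0.5325/0.0416667 → 12 → m; chars rm.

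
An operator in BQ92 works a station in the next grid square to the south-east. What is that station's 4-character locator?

CQ01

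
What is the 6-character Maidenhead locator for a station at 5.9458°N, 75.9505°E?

Shift to the Maidenhead origin (180°W, 90°S): lon 255.9505, lat 95.9458.
Field: lon ⌊255.9505/20⌋ = 12 → M; lat ⌊95.9458/10⌋ = 9 → J.
Square: lon ⌊15.9505/2⌋ = 7; lat ⌊5.9458/1⌋ = 5.
Subsquare: lon ⌊1.9505/0.0833333⌋ = 23 → x; lat ⌊0.9458/0.0416667⌋ = 22 → w.

MJ75xw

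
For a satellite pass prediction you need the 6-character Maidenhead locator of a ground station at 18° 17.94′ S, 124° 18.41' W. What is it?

Offset from 180°W / 90°S: lon 55.6932°, lat 71.7010°.
Field (20°×10°, letters A–R): lon ⌊55.6932/20⌋ = 2 → C; lat ⌊71.7010/10⌋ = 7 → H.
Square (2°×1°, digits 0–9): lon ⌊15.6932/2⌋ = 7; lat ⌊1.7010/1⌋ = 1.
Subsquare (5′×2.5′, letters a–x): lon ⌊1.6932/0.0833333⌋ = 20 → u; lat ⌊0.7010/0.0416667⌋ = 16 → q.

CH71uq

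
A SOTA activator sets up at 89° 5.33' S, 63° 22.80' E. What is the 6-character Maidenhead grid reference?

Shift to the Maidenhead origin (180°W, 90°S): lon 243.3800, lat 0.9112.
Field (20°×10°, letters A–R): lon ⌊243.3800/20⌋ = 12 → M; lat ⌊0.9112/10⌋ = 0 → A.
Square (2°×1°, digits 0–9): lon ⌊3.3800/2⌋ = 1; lat ⌊0.9112/1⌋ = 0.
Subsquare (5′×2.5′, letters a–x): lon ⌊1.3800/0.0833333⌋ = 16 → q; lat ⌊0.9112/0.0416667⌋ = 21 → v.

MA10qv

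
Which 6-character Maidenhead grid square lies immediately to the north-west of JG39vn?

Longitude subsquare v = 21; −1 → 20 = u.
Latitude subsquare n = 13; +1 → 14 = o.

JG39uo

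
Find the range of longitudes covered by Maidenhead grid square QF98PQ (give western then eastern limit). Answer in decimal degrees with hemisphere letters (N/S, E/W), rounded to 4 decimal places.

Field Q=16, F=5: +16·20° lon, +5·10° lat → SW at lon 140°, lat -40°.
Square 9, 8: +9·2° lon, +8·1° lat → SW at lon 158°, lat -32°.
Subsquare p=15, q=16: +15·0.0833333° lon, +16·0.0416667° lat → SW at lon 159.25°, lat -31.3333°.
Cell spans 0.0833333° lon × 0.0416667° lat.
west 159.2500° E, east 159.3333° E.

159.2500° E, 159.3333° E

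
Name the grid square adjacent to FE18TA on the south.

FE17tx

Latitude subsquare a = 0; −1 → -1, wraps to 23 = x, carry into square.
Latitude square 8; −1 → 7.
The longitude characters are unchanged.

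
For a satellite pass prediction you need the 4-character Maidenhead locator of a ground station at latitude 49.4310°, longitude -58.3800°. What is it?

Add 180° to longitude and 90° to latitude: 121.62, 139.43.
Field: 121.62/20 → 6 → G, 139.43/10 → 13 → N; chars GN.
Square: 1.62/2 → 0, 9.43/1 → 9; chars 09.

GN09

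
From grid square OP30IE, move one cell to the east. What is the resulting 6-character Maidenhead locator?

OP30je

Longitude subsquare i = 8; +1 → 9 = j.
The latitude characters are unchanged.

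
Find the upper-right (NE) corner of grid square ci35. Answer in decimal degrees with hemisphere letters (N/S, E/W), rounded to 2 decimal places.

Field C=2, I=8: +2·20° lon, +8·10° lat → SW at lon -140°, lat -10°.
Square 3, 5: +3·2° lon, +5·1° lat → SW at lon -134°, lat -5°.
Cell spans 2° lon × 1° lat. NE corner is SW corner plus one full cell.
latitude 4.00° S, longitude 132.00° W.

4.00° S, 132.00° W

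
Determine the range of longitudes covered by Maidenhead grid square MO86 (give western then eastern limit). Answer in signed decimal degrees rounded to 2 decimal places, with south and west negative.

76.00, 78.00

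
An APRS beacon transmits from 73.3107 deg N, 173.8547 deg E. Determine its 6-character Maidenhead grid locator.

Offset from 180°W / 90°S: lon 353.8547°, lat 163.3107°.
Field: lon ⌊353.8547/20⌋ = 17 → R; lat ⌊163.3107/10⌋ = 16 → Q.
Square: lon ⌊13.8547/2⌋ = 6; lat ⌊3.3107/1⌋ = 3.
Subsquare: lon ⌊1.8547/0.0833333⌋ = 22 → w; lat ⌊0.3107/0.0416667⌋ = 7 → h.

RQ63wh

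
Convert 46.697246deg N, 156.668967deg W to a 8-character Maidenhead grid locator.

BN16pq97

Add 180° to longitude and 90° to latitude: 23.33103, 136.69725.
Field: lon ⌊23.33103/20⌋ = 1 → B; lat ⌊136.69725/10⌋ = 13 → N.
Square: lon ⌊3.33103/2⌋ = 1; lat ⌊6.69725/1⌋ = 6.
Subsquare: lon ⌊1.33103/0.0833333⌋ = 15 → p; lat ⌊0.69725/0.0416667⌋ = 16 → q.
Extended square: lon ⌊0.08103/0.00833333⌋ = 9; lat ⌊0.03058/0.00416667⌋ = 7.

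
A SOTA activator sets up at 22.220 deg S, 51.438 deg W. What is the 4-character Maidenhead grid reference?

GG47

Shift to the Maidenhead origin (180°W, 90°S): lon 128.56, lat 67.78.
Field (20°×10°, letters A–R): 128.56/20 → 6 → G, 67.78/10 → 6 → G; chars GG.
Square (2°×1°, digits 0–9): 8.56/2 → 4, 7.78/1 → 7; chars 47.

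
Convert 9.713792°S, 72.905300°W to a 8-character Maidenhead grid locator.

FI30ng18

Add 180° to longitude and 90° to latitude: 107.09470, 80.28621.
Field (20°×10°, letters A–R): 107.09470/20 → 5 → F, 80.28621/10 → 8 → I; chars FI.
Square (2°×1°, digits 0–9): 7.09470/2 → 3, 0.28621/1 → 0; chars 30.
Subsquare (5′×2.5′, letters a–x): 1.09470/0.0833333 → 13 → n, 0.28621/0.0416667 → 6 → g; chars ng.
Extended square (30″×15″, digits 0–9): 0.01137/0.00833333 → 1, 0.03621/0.00416667 → 8; chars 18.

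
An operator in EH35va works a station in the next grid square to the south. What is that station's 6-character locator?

Latitude subsquare a = 0; −1 → -1, wraps to 23 = x, carry into square.
Latitude square 5; −1 → 4.
The longitude characters are unchanged.

EH34vx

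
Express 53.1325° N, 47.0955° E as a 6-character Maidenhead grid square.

Shift to the Maidenhead origin (180°W, 90°S): lon 227.0955, lat 143.1325.
Field: 227.0955/20 → 11 → L, 143.1325/10 → 14 → O; chars LO.
Square: 7.0955/2 → 3, 3.1325/1 → 3; chars 33.
Subsquare: 1.0955/0.0833333 → 13 → n, 0.1325/0.0416667 → 3 → d; chars nd.

LO33nd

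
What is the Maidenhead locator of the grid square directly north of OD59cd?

Latitude subsquare d = 3; +1 → 4 = e.
The longitude characters are unchanged.

OD59ce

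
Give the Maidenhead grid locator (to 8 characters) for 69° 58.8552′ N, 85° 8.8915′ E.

NP29nx75

Shift to the Maidenhead origin (180°W, 90°S): lon 265.14819, lat 159.98092.
Field: lon ⌊265.14819/20⌋ = 13 → N; lat ⌊159.98092/10⌋ = 15 → P.
Square: lon ⌊5.14819/2⌋ = 2; lat ⌊9.98092/1⌋ = 9.
Subsquare: lon ⌊1.14819/0.0833333⌋ = 13 → n; lat ⌊0.98092/0.0416667⌋ = 23 → x.
Extended square: lon ⌊0.06486/0.00833333⌋ = 7; lat ⌊0.02259/0.00416667⌋ = 5.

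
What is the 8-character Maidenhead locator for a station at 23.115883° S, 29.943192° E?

KG46xv32

Add 180° to longitude and 90° to latitude: 209.94319, 66.88412.
Field (20°×10°, letters A–R): 209.94319/20 → 10 → K, 66.88412/10 → 6 → G; chars KG.
Square (2°×1°, digits 0–9): 9.94319/2 → 4, 6.88412/1 → 6; chars 46.
Subsquare (5′×2.5′, letters a–x): 1.94319/0.0833333 → 23 → x, 0.88412/0.0416667 → 21 → v; chars xv.
Extended square (30″×15″, digits 0–9): 0.02653/0.00833333 → 3, 0.00912/0.00416667 → 2; chars 32.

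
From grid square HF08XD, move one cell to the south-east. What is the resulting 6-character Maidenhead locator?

HF18ac

Longitude subsquare x = 23; +1 → 24, wraps to 0 = a, carry into square.
Longitude square 0; +1 → 1.
Latitude subsquare d = 3; −1 → 2 = c.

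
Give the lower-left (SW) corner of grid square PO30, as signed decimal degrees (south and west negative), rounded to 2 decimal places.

50.00, 126.00

Field P=15, O=14: +15·20° lon, +14·10° lat → SW at lon 120°, lat 50°.
Square 3, 0: +3·2° lon, +0·1° lat → SW at lon 126°, lat 50°.
latitude 50.00, longitude 126.00.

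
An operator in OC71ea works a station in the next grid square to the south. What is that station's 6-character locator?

OC70ex

Latitude subsquare a = 0; −1 → -1, wraps to 23 = x, carry into square.
Latitude square 1; −1 → 0.
The longitude characters are unchanged.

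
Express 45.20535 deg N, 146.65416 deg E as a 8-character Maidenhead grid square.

QN35he89

Offset from 180°W / 90°S: lon 326.65416°, lat 135.20535°.
Field: lon ⌊326.65416/20⌋ = 16 → Q; lat ⌊135.20535/10⌋ = 13 → N.
Square: lon ⌊6.65416/2⌋ = 3; lat ⌊5.20535/1⌋ = 5.
Subsquare: lon ⌊0.65416/0.0833333⌋ = 7 → h; lat ⌊0.20535/0.0416667⌋ = 4 → e.
Extended square: lon ⌊0.07083/0.00833333⌋ = 8; lat ⌊0.03868/0.00416667⌋ = 9.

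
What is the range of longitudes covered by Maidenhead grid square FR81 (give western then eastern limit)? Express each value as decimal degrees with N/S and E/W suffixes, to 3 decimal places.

Field F=5, R=17: +5·20° lon, +17·10° lat → SW at lon -80°, lat 80°.
Square 8, 1: +8·2° lon, +1·1° lat → SW at lon -64°, lat 81°.
Cell spans 2° lon × 1° lat.
west 64.000° W, east 62.000° W.

64.000° W, 62.000° W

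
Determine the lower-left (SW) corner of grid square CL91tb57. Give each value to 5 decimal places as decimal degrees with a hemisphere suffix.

Field C=2, L=11: +2·20° lon, +11·10° lat → SW at lon -140°, lat 20°.
Square 9, 1: +9·2° lon, +1·1° lat → SW at lon -122°, lat 21°.
Subsquare t=19, b=1: +19·0.0833333° lon, +1·0.0416667° lat → SW at lon -120.417°, lat 21.0417°.
Extended square 5, 7: +5·0.00833333° lon, +7·0.00416667° lat → SW at lon -120.375°, lat 21.0708°.
latitude 21.07083° N, longitude 120.37500° W.

21.07083° N, 120.37500° W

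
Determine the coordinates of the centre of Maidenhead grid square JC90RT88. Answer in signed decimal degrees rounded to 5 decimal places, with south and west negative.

-69.17292, 19.48750

Field J=9, C=2: +9·20° lon, +2·10° lat → SW at lon 0°, lat -70°.
Square 9, 0: +9·2° lon, +0·1° lat → SW at lon 18°, lat -70°.
Subsquare r=17, t=19: +17·0.0833333° lon, +19·0.0416667° lat → SW at lon 19.4167°, lat -69.2083°.
Extended square 8, 8: +8·0.00833333° lon, +8·0.00416667° lat → SW at lon 19.4833°, lat -69.175°.
Cell spans 0.00833333° lon × 0.00416667° lat. Centre is SW corner plus half of each.
latitude -69.17292, longitude 19.48750.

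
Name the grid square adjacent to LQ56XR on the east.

LQ66ar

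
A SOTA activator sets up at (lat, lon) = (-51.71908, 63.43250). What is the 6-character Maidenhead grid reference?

Shift to the Maidenhead origin (180°W, 90°S): lon 243.4325, lat 38.2809.
Field: lon ⌊243.4325/20⌋ = 12 → M; lat ⌊38.2809/10⌋ = 3 → D.
Square: lon ⌊3.4325/2⌋ = 1; lat ⌊8.2809/1⌋ = 8.
Subsquare: lon ⌊1.4325/0.0833333⌋ = 17 → r; lat ⌊0.2809/0.0416667⌋ = 6 → g.

MD18rg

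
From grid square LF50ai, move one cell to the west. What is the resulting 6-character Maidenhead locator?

LF40xi

Longitude subsquare a = 0; −1 → -1, wraps to 23 = x, carry into square.
Longitude square 5; −1 → 4.
The latitude characters are unchanged.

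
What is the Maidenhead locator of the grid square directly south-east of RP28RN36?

RP28rn45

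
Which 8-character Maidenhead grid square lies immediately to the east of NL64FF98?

Longitude extended square 9; +1 → 10, wraps to 0, carry into subsquare.
Longitude subsquare f = 5; +1 → 6 = g.
The latitude characters are unchanged.

NL64gf08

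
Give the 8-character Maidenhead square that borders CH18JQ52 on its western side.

Longitude extended square 5; −1 → 4.
The latitude characters are unchanged.

CH18jq42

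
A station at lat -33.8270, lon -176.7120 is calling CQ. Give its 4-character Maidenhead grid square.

Add 180° to longitude and 90° to latitude: 3.29, 56.17.
Field: 3.29/20 → 0 → A, 56.17/10 → 5 → F; chars AF.
Square: 3.29/2 → 1, 6.17/1 → 6; chars 16.

AF16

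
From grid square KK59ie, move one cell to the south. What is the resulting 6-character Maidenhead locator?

Latitude subsquare e = 4; −1 → 3 = d.
The longitude characters are unchanged.

KK59id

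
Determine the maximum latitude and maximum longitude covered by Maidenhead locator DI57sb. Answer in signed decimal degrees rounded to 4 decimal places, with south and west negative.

-2.9167, -108.4167

Field D=3, I=8: +3·20° lon, +8·10° lat → SW at lon -120°, lat -10°.
Square 5, 7: +5·2° lon, +7·1° lat → SW at lon -110°, lat -3°.
Subsquare s=18, b=1: +18·0.0833333° lon, +1·0.0416667° lat → SW at lon -108.5°, lat -2.95833°.
Cell spans 0.0833333° lon × 0.0416667° lat. NE corner is SW corner plus one full cell.
latitude -2.9167, longitude -108.4167.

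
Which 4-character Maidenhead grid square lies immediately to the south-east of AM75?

Longitude square 7; +1 → 8.
Latitude square 5; −1 → 4.

AM84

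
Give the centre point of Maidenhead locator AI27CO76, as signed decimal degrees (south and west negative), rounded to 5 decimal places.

Field A=0, I=8: +0·20° lon, +8·10° lat → SW at lon -180°, lat -10°.
Square 2, 7: +2·2° lon, +7·1° lat → SW at lon -176°, lat -3°.
Subsquare c=2, o=14: +2·0.0833333° lon, +14·0.0416667° lat → SW at lon -175.833°, lat -2.41667°.
Extended square 7, 6: +7·0.00833333° lon, +6·0.00416667° lat → SW at lon -175.775°, lat -2.39167°.
Cell spans 0.00833333° lon × 0.00416667° lat. Centre is SW corner plus half of each.
latitude -2.38958, longitude -175.77083.

-2.38958, -175.77083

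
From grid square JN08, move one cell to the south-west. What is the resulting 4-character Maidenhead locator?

Longitude square 0; −1 → -1, wraps to 9, carry into field.
Longitude field J = 9; −1 → 8 = I.
Latitude square 8; −1 → 7.

IN97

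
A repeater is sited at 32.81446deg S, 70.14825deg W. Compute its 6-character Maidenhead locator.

FF47we

Add 180° to longitude and 90° to latitude: 109.8517, 57.1855.
Field: 109.8517/20 → 5 → F, 57.1855/10 → 5 → F; chars FF.
Square: 9.8517/2 → 4, 7.1855/1 → 7; chars 47.
Subsquare: 1.8517/0.0833333 → 22 → w, 0.1855/0.0416667 → 4 → e; chars we.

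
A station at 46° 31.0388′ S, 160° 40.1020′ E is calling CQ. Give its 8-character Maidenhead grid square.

RE03il05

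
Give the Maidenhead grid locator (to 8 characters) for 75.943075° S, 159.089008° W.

BB04kb93

Shift to the Maidenhead origin (180°W, 90°S): lon 20.91099, lat 14.05693.
Field: lon ⌊20.91099/20⌋ = 1 → B; lat ⌊14.05693/10⌋ = 1 → B.
Square: lon ⌊0.91099/2⌋ = 0; lat ⌊4.05693/1⌋ = 4.
Subsquare: lon ⌊0.91099/0.0833333⌋ = 10 → k; lat ⌊0.05693/0.0416667⌋ = 1 → b.
Extended square: lon ⌊0.07766/0.00833333⌋ = 9; lat ⌊0.01526/0.00416667⌋ = 3.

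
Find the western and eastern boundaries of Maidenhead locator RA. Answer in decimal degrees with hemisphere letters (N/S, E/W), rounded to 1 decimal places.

Field R=17, A=0: +17·20° lon, +0·10° lat → SW at lon 160°, lat -90°.
Cell spans 20° lon × 10° lat.
west 160.0° E, east 180.0° E.

160.0° E, 180.0° E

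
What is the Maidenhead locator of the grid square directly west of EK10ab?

Longitude subsquare a = 0; −1 → -1, wraps to 23 = x, carry into square.
Longitude square 1; −1 → 0.
The latitude characters are unchanged.

EK00xb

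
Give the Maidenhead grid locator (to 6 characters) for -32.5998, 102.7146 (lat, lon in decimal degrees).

OF17ij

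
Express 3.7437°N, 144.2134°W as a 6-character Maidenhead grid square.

BJ73vr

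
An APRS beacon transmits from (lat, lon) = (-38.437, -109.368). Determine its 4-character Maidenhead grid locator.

DF51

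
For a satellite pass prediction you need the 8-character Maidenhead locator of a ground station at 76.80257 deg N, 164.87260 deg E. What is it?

RQ26kt42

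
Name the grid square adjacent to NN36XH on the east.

NN46ah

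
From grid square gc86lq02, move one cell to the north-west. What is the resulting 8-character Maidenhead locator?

Longitude extended square 0; −1 → -1, wraps to 9, carry into subsquare.
Longitude subsquare l = 11; −1 → 10 = k.
Latitude extended square 2; +1 → 3.

GC86kq93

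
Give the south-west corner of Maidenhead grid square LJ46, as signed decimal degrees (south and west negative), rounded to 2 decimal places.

6.00, 48.00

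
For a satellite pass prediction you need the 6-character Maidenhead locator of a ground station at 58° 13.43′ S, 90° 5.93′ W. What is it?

ED41ws

Add 180° to longitude and 90° to latitude: 89.9012, 31.7762.
Field: 89.9012/20 → 4 → E, 31.7762/10 → 3 → D; chars ED.
Square: 9.9012/2 → 4, 1.7762/1 → 1; chars 41.
Subsquare: 1.9012/0.0833333 → 22 → w, 0.7762/0.0416667 → 18 → s; chars ws.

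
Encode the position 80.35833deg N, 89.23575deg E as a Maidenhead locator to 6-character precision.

Add 180° to longitude and 90° to latitude: 269.2357, 170.3583.
Field: 269.2357/20 → 13 → N, 170.3583/10 → 17 → R; chars NR.
Square: 9.2357/2 → 4, 0.3583/1 → 0; chars 40.
Subsquare: 1.2357/0.0833333 → 14 → o, 0.3583/0.0416667 → 8 → i; chars oi.

NR40oi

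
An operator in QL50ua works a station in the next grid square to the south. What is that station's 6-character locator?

QK59ux

Latitude subsquare a = 0; −1 → -1, wraps to 23 = x, carry into square.
Latitude square 0; −1 → -1, wraps to 9, carry into field.
Latitude field L = 11; −1 → 10 = K.
The longitude characters are unchanged.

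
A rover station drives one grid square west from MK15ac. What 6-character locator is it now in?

Longitude subsquare a = 0; −1 → -1, wraps to 23 = x, carry into square.
Longitude square 1; −1 → 0.
The latitude characters are unchanged.

MK05xc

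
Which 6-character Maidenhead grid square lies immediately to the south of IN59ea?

IN58ex

Latitude subsquare a = 0; −1 → -1, wraps to 23 = x, carry into square.
Latitude square 9; −1 → 8.
The longitude characters are unchanged.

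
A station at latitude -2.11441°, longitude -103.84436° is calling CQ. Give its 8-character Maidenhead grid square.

DI87bv82

Add 180° to longitude and 90° to latitude: 76.15564, 87.88559.
Field: lon ⌊76.15564/20⌋ = 3 → D; lat ⌊87.88559/10⌋ = 8 → I.
Square: lon ⌊16.15564/2⌋ = 8; lat ⌊7.88559/1⌋ = 7.
Subsquare: lon ⌊0.15564/0.0833333⌋ = 1 → b; lat ⌊0.88559/0.0416667⌋ = 21 → v.
Extended square: lon ⌊0.07231/0.00833333⌋ = 8; lat ⌊0.01059/0.00416667⌋ = 2.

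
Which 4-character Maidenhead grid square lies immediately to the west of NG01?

MG91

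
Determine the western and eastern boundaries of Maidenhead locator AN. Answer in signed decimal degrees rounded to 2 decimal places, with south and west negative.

-180.00, -160.00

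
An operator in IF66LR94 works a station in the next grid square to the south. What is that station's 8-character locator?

IF66lr93

Latitude extended square 4; −1 → 3.
The longitude characters are unchanged.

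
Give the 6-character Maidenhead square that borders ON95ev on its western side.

Longitude subsquare e = 4; −1 → 3 = d.
The latitude characters are unchanged.

ON95dv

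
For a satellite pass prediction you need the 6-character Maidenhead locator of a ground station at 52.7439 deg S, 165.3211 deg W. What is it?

Shift to the Maidenhead origin (180°W, 90°S): lon 14.6789, lat 37.2561.
Field (20°×10°, letters A–R): 14.6789/20 → 0 → A, 37.2561/10 → 3 → D; chars AD.
Square (2°×1°, digits 0–9): 14.6789/2 → 7, 7.2561/1 → 7; chars 77.
Subsquare (5′×2.5′, letters a–x): 0.6789/0.0833333 → 8 → i, 0.2561/0.0416667 → 6 → g; chars ig.

AD77ig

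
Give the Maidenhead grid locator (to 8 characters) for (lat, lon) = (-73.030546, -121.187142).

CB96jx72

Shift to the Maidenhead origin (180°W, 90°S): lon 58.81286, lat 16.96945.
Field: 58.81286/20 → 2 → C, 16.96945/10 → 1 → B; chars CB.
Square: 18.81286/2 → 9, 6.96945/1 → 6; chars 96.
Subsquare: 0.81286/0.0833333 → 9 → j, 0.96945/0.0416667 → 23 → x; chars jx.
Extended square: 0.06286/0.00833333 → 7, 0.01112/0.00416667 → 2; chars 72.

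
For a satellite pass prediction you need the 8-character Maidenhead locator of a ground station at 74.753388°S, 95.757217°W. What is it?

Shift to the Maidenhead origin (180°W, 90°S): lon 84.24278, lat 15.24661.
Field: lon ⌊84.24278/20⌋ = 4 → E; lat ⌊15.24661/10⌋ = 1 → B.
Square: lon ⌊4.24278/2⌋ = 2; lat ⌊5.24661/1⌋ = 5.
Subsquare: lon ⌊0.24278/0.0833333⌋ = 2 → c; lat ⌊0.24661/0.0416667⌋ = 5 → f.
Extended square: lon ⌊0.07612/0.00833333⌋ = 9; lat ⌊0.03828/0.00416667⌋ = 9.

EB25cf99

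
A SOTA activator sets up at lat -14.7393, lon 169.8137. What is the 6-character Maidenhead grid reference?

Offset from 180°W / 90°S: lon 349.8137°, lat 75.2607°.
Field: lon ⌊349.8137/20⌋ = 17 → R; lat ⌊75.2607/10⌋ = 7 → H.
Square: lon ⌊9.8137/2⌋ = 4; lat ⌊5.2607/1⌋ = 5.
Subsquare: lon ⌊1.8137/0.0833333⌋ = 21 → v; lat ⌊0.2607/0.0416667⌋ = 6 → g.

RH45vg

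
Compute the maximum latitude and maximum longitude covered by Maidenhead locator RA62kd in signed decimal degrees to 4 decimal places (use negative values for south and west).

-87.8333, 172.9167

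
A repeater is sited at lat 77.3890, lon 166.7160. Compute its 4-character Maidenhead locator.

Offset from 180°W / 90°S: lon 346.72°, lat 167.39°.
Field (20°×10°, letters A–R): lon ⌊346.72/20⌋ = 17 → R; lat ⌊167.39/10⌋ = 16 → Q.
Square (2°×1°, digits 0–9): lon ⌊6.72/2⌋ = 3; lat ⌊7.39/1⌋ = 7.

RQ37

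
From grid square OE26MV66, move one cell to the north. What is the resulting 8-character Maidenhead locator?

OE26mv67

Latitude extended square 6; +1 → 7.
The longitude characters are unchanged.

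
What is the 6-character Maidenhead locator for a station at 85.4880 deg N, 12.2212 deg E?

Add 180° to longitude and 90° to latitude: 192.2212, 175.4880.
Field: 192.2212/20 → 9 → J, 175.4880/10 → 17 → R; chars JR.
Square: 12.2212/2 → 6, 5.4880/1 → 5; chars 65.
Subsquare: 0.2212/0.0833333 → 2 → c, 0.4880/0.0416667 → 11 → l; chars cl.

JR65cl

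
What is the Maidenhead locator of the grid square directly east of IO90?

JO00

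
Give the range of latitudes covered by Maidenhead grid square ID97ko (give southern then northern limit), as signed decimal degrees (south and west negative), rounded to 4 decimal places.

-52.4167, -52.3750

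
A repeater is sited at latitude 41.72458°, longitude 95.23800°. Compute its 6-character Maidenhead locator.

NN71or

Shift to the Maidenhead origin (180°W, 90°S): lon 275.2380, lat 131.7246.
Field (20°×10°, letters A–R): 275.2380/20 → 13 → N, 131.7246/10 → 13 → N; chars NN.
Square (2°×1°, digits 0–9): 15.2380/2 → 7, 1.7246/1 → 1; chars 71.
Subsquare (5′×2.5′, letters a–x): 1.2380/0.0833333 → 14 → o, 0.7246/0.0416667 → 17 → r; chars or.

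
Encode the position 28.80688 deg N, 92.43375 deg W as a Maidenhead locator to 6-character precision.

Offset from 180°W / 90°S: lon 87.5662°, lat 118.8069°.
Field (20°×10°, letters A–R): 87.5662/20 → 4 → E, 118.8069/10 → 11 → L; chars EL.
Square (2°×1°, digits 0–9): 7.5662/2 → 3, 8.8069/1 → 8; chars 38.
Subsquare (5′×2.5′, letters a–x): 1.5662/0.0833333 → 18 → s, 0.8069/0.0416667 → 19 → t; chars st.

EL38st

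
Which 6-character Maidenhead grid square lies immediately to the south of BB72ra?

Latitude subsquare a = 0; −1 → -1, wraps to 23 = x, carry into square.
Latitude square 2; −1 → 1.
The longitude characters are unchanged.

BB71rx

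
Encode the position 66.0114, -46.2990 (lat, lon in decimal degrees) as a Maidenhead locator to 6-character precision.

GP66ua

Shift to the Maidenhead origin (180°W, 90°S): lon 133.7010, lat 156.0114.
Field: 133.7010/20 → 6 → G, 156.0114/10 → 15 → P; chars GP.
Square: 13.7010/2 → 6, 6.0114/1 → 6; chars 66.
Subsquare: 1.7010/0.0833333 → 20 → u, 0.0114/0.0416667 → 0 → a; chars ua.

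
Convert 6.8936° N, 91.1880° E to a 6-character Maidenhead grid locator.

Offset from 180°W / 90°S: lon 271.1880°, lat 96.8936°.
Field (20°×10°, letters A–R): lon ⌊271.1880/20⌋ = 13 → N; lat ⌊96.8936/10⌋ = 9 → J.
Square (2°×1°, digits 0–9): lon ⌊11.1880/2⌋ = 5; lat ⌊6.8936/1⌋ = 6.
Subsquare (5′×2.5′, letters a–x): lon ⌊1.1880/0.0833333⌋ = 14 → o; lat ⌊0.8936/0.0416667⌋ = 21 → v.

NJ56ov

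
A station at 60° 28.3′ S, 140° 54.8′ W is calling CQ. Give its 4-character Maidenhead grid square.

BC99

Offset from 180°W / 90°S: lon 39.09°, lat 29.53°.
Field (20°×10°, letters A–R): lon ⌊39.09/20⌋ = 1 → B; lat ⌊29.53/10⌋ = 2 → C.
Square (2°×1°, digits 0–9): lon ⌊19.09/2⌋ = 9; lat ⌊9.53/1⌋ = 9.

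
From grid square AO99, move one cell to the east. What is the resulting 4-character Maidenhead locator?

BO09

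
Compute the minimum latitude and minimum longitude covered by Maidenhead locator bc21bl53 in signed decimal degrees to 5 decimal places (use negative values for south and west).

Field B=1, C=2: +1·20° lon, +2·10° lat → SW at lon -160°, lat -70°.
Square 2, 1: +2·2° lon, +1·1° lat → SW at lon -156°, lat -69°.
Subsquare b=1, l=11: +1·0.0833333° lon, +11·0.0416667° lat → SW at lon -155.917°, lat -68.5417°.
Extended square 5, 3: +5·0.00833333° lon, +3·0.00416667° lat → SW at lon -155.875°, lat -68.5292°.
latitude -68.52917, longitude -155.87500.

-68.52917, -155.87500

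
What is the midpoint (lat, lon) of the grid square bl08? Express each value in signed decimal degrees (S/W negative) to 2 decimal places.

Field B=1, L=11: +1·20° lon, +11·10° lat → SW at lon -160°, lat 20°.
Square 0, 8: +0·2° lon, +8·1° lat → SW at lon -160°, lat 28°.
Cell spans 2° lon × 1° lat. Centre is SW corner plus half of each.
latitude 28.50, longitude -159.00.

28.50, -159.00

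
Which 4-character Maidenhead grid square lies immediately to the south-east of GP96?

HP05

Longitude square 9; +1 → 10, wraps to 0, carry into field.
Longitude field G = 6; +1 → 7 = H.
Latitude square 6; −1 → 5.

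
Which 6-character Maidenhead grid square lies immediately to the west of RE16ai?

RE06xi

Longitude subsquare a = 0; −1 → -1, wraps to 23 = x, carry into square.
Longitude square 1; −1 → 0.
The latitude characters are unchanged.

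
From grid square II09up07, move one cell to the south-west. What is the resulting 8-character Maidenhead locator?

Longitude extended square 0; −1 → -1, wraps to 9, carry into subsquare.
Longitude subsquare u = 20; −1 → 19 = t.
Latitude extended square 7; −1 → 6.

II09tp96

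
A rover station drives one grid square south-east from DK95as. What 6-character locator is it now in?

DK95br

Longitude subsquare a = 0; +1 → 1 = b.
Latitude subsquare s = 18; −1 → 17 = r.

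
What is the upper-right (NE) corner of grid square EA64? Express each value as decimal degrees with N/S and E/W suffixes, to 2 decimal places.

Field E=4, A=0: +4·20° lon, +0·10° lat → SW at lon -100°, lat -90°.
Square 6, 4: +6·2° lon, +4·1° lat → SW at lon -88°, lat -86°.
Cell spans 2° lon × 1° lat. NE corner is SW corner plus one full cell.
latitude 85.00° S, longitude 86.00° W.

85.00° S, 86.00° W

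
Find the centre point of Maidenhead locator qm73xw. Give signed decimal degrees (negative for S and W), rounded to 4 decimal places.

33.9375, 155.9583

Field Q=16, M=12: +16·20° lon, +12·10° lat → SW at lon 140°, lat 30°.
Square 7, 3: +7·2° lon, +3·1° lat → SW at lon 154°, lat 33°.
Subsquare x=23, w=22: +23·0.0833333° lon, +22·0.0416667° lat → SW at lon 155.917°, lat 33.9167°.
Cell spans 0.0833333° lon × 0.0416667° lat. Centre is SW corner plus half of each.
latitude 33.9375, longitude 155.9583.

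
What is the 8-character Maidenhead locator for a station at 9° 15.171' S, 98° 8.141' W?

EI00wr39

Add 180° to longitude and 90° to latitude: 81.86432, 80.74715.
Field (20°×10°, letters A–R): lon ⌊81.86432/20⌋ = 4 → E; lat ⌊80.74715/10⌋ = 8 → I.
Square (2°×1°, digits 0–9): lon ⌊1.86432/2⌋ = 0; lat ⌊0.74715/1⌋ = 0.
Subsquare (5′×2.5′, letters a–x): lon ⌊1.86432/0.0833333⌋ = 22 → w; lat ⌊0.74715/0.0416667⌋ = 17 → r.
Extended square (30″×15″, digits 0–9): lon ⌊0.03098/0.00833333⌋ = 3; lat ⌊0.03882/0.00416667⌋ = 9.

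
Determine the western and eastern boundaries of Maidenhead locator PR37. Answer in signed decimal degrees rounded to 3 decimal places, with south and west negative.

126.000, 128.000

Field P=15, R=17: +15·20° lon, +17·10° lat → SW at lon 120°, lat 80°.
Square 3, 7: +3·2° lon, +7·1° lat → SW at lon 126°, lat 87°.
Cell spans 2° lon × 1° lat.
west 126.000, east 128.000.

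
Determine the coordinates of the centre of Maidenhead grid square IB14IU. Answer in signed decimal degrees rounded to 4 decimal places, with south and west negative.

Field I=8, B=1: +8·20° lon, +1·10° lat → SW at lon -20°, lat -80°.
Square 1, 4: +1·2° lon, +4·1° lat → SW at lon -18°, lat -76°.
Subsquare i=8, u=20: +8·0.0833333° lon, +20·0.0416667° lat → SW at lon -17.3333°, lat -75.1667°.
Cell spans 0.0833333° lon × 0.0416667° lat. Centre is SW corner plus half of each.
latitude -75.1458, longitude -17.2917.

-75.1458, -17.2917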